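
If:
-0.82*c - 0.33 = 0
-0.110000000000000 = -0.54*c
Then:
No Solution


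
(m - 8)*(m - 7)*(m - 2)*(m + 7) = m^4 - 10*m^3 - 33*m^2 + 490*m - 784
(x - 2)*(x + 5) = x^2 + 3*x - 10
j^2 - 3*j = j*(j - 3)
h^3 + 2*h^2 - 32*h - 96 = (h - 6)*(h + 4)^2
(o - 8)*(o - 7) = o^2 - 15*o + 56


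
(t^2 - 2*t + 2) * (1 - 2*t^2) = -2*t^4 + 4*t^3 - 3*t^2 - 2*t + 2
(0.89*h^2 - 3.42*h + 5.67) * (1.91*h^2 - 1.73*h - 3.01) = 1.6999*h^4 - 8.0719*h^3 + 14.0674*h^2 + 0.485099999999999*h - 17.0667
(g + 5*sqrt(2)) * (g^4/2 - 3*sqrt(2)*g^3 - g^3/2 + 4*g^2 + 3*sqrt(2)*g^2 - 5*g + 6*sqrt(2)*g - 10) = g^5/2 - sqrt(2)*g^4/2 - g^4/2 - 26*g^3 + sqrt(2)*g^3/2 + 25*g^2 + 26*sqrt(2)*g^2 - 25*sqrt(2)*g + 50*g - 50*sqrt(2)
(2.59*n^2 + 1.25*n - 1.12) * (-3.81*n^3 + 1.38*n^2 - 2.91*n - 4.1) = -9.8679*n^5 - 1.1883*n^4 - 1.5447*n^3 - 15.8021*n^2 - 1.8658*n + 4.592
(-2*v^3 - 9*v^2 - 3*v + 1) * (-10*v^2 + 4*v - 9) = 20*v^5 + 82*v^4 + 12*v^3 + 59*v^2 + 31*v - 9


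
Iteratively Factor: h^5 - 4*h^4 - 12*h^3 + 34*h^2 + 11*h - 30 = (h - 2)*(h^4 - 2*h^3 - 16*h^2 + 2*h + 15) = (h - 2)*(h - 1)*(h^3 - h^2 - 17*h - 15) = (h - 2)*(h - 1)*(h + 3)*(h^2 - 4*h - 5) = (h - 5)*(h - 2)*(h - 1)*(h + 3)*(h + 1)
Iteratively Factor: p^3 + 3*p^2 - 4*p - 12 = (p - 2)*(p^2 + 5*p + 6) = (p - 2)*(p + 2)*(p + 3)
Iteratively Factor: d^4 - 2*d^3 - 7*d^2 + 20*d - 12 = (d + 3)*(d^3 - 5*d^2 + 8*d - 4) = (d - 2)*(d + 3)*(d^2 - 3*d + 2) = (d - 2)*(d - 1)*(d + 3)*(d - 2)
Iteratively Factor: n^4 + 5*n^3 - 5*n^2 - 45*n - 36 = (n + 4)*(n^3 + n^2 - 9*n - 9) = (n + 3)*(n + 4)*(n^2 - 2*n - 3) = (n - 3)*(n + 3)*(n + 4)*(n + 1)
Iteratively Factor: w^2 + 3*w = (w + 3)*(w)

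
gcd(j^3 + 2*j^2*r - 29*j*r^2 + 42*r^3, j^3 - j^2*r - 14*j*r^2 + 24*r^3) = j^2 - 5*j*r + 6*r^2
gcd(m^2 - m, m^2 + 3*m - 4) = m - 1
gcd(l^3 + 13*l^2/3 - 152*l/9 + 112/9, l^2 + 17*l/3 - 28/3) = l^2 + 17*l/3 - 28/3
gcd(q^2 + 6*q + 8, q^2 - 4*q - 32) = q + 4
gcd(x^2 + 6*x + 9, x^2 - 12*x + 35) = 1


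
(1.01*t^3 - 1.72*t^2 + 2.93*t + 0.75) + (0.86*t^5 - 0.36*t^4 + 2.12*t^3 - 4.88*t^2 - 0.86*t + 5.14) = 0.86*t^5 - 0.36*t^4 + 3.13*t^3 - 6.6*t^2 + 2.07*t + 5.89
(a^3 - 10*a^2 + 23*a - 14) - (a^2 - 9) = a^3 - 11*a^2 + 23*a - 5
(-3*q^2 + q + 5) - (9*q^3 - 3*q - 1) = -9*q^3 - 3*q^2 + 4*q + 6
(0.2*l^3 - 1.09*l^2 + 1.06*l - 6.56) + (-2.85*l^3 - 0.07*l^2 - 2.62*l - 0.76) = -2.65*l^3 - 1.16*l^2 - 1.56*l - 7.32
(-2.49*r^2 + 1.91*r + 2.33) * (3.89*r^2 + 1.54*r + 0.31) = -9.6861*r^4 + 3.5953*r^3 + 11.2332*r^2 + 4.1803*r + 0.7223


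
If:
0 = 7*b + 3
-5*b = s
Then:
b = -3/7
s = 15/7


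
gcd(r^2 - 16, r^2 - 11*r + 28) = r - 4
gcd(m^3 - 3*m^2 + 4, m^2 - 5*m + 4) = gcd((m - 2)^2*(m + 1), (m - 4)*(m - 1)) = 1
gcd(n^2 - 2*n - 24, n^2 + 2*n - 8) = n + 4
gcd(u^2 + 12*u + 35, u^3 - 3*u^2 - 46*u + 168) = u + 7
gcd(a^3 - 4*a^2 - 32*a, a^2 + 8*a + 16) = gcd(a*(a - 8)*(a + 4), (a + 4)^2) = a + 4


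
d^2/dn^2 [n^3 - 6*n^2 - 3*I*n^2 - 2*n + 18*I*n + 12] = 6*n - 12 - 6*I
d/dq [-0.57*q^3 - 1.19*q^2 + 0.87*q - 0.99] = -1.71*q^2 - 2.38*q + 0.87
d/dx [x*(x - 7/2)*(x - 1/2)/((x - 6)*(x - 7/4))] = 2*(8*x^4 - 124*x^3 + 486*x^2 - 672*x + 147)/(16*x^4 - 248*x^3 + 1297*x^2 - 2604*x + 1764)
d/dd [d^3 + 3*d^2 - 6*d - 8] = 3*d^2 + 6*d - 6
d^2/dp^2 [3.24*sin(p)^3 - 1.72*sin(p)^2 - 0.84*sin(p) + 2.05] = -29.16*sin(p)^3 + 6.88*sin(p)^2 + 20.28*sin(p) - 3.44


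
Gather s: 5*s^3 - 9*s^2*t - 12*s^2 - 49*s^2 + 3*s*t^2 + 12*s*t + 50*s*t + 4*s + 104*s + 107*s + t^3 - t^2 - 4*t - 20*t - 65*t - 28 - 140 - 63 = 5*s^3 + s^2*(-9*t - 61) + s*(3*t^2 + 62*t + 215) + t^3 - t^2 - 89*t - 231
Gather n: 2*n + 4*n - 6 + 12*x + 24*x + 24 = 6*n + 36*x + 18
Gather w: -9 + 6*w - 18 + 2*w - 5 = 8*w - 32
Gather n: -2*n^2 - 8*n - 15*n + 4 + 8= -2*n^2 - 23*n + 12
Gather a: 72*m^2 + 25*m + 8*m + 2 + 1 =72*m^2 + 33*m + 3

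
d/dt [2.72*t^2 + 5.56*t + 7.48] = 5.44*t + 5.56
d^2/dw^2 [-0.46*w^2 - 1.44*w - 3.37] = -0.920000000000000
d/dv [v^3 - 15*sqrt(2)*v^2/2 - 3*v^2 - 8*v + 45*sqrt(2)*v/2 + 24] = 3*v^2 - 15*sqrt(2)*v - 6*v - 8 + 45*sqrt(2)/2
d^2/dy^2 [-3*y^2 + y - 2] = -6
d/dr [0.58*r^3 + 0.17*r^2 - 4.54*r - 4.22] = 1.74*r^2 + 0.34*r - 4.54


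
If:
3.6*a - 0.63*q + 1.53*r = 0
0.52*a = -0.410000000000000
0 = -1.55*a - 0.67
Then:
No Solution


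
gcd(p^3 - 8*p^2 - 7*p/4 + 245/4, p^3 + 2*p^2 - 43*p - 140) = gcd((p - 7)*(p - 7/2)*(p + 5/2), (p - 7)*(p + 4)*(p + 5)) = p - 7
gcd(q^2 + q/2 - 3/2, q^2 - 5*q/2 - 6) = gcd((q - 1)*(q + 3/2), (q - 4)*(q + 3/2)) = q + 3/2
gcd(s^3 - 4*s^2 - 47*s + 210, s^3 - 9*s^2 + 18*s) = s - 6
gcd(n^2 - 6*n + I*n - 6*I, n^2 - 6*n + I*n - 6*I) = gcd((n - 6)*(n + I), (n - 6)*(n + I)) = n^2 + n*(-6 + I) - 6*I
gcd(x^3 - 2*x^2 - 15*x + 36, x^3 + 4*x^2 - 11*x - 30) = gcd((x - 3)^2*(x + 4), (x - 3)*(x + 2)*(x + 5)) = x - 3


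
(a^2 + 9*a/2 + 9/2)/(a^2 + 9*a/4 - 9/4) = 2*(2*a + 3)/(4*a - 3)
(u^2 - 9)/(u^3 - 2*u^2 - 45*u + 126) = (u + 3)/(u^2 + u - 42)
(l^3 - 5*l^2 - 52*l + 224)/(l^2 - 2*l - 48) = (l^2 + 3*l - 28)/(l + 6)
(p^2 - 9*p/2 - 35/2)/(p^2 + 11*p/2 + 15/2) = (p - 7)/(p + 3)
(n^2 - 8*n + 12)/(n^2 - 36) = (n - 2)/(n + 6)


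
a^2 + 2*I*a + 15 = (a - 3*I)*(a + 5*I)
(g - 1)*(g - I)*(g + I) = g^3 - g^2 + g - 1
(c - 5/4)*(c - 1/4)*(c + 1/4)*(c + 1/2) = c^4 - 3*c^3/4 - 11*c^2/16 + 3*c/64 + 5/128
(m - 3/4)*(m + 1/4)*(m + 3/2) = m^3 + m^2 - 15*m/16 - 9/32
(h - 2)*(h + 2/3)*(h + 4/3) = h^3 - 28*h/9 - 16/9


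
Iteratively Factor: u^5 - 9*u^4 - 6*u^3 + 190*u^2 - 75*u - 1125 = (u + 3)*(u^4 - 12*u^3 + 30*u^2 + 100*u - 375) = (u - 5)*(u + 3)*(u^3 - 7*u^2 - 5*u + 75) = (u - 5)^2*(u + 3)*(u^2 - 2*u - 15) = (u - 5)^2*(u + 3)^2*(u - 5)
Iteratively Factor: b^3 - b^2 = (b)*(b^2 - b) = b*(b - 1)*(b)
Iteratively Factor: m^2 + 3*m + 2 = (m + 2)*(m + 1)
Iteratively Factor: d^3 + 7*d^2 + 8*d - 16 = (d + 4)*(d^2 + 3*d - 4) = (d - 1)*(d + 4)*(d + 4)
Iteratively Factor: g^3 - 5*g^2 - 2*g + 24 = (g - 4)*(g^2 - g - 6) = (g - 4)*(g - 3)*(g + 2)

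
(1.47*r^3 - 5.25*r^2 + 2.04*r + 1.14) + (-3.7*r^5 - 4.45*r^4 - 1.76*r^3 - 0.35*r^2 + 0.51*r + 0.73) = -3.7*r^5 - 4.45*r^4 - 0.29*r^3 - 5.6*r^2 + 2.55*r + 1.87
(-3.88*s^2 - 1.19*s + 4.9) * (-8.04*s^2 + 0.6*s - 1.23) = 31.1952*s^4 + 7.2396*s^3 - 35.3376*s^2 + 4.4037*s - 6.027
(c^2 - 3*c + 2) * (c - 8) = c^3 - 11*c^2 + 26*c - 16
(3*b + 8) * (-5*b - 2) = -15*b^2 - 46*b - 16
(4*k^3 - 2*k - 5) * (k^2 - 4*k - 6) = 4*k^5 - 16*k^4 - 26*k^3 + 3*k^2 + 32*k + 30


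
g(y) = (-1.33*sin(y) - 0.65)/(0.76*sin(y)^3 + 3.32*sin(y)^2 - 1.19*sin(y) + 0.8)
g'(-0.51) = -0.56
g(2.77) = -1.35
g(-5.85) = -1.28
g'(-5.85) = 1.19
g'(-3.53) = -0.93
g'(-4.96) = 0.20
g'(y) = (-1.33*sin(y) - 0.65)*(-2.28*sin(y)^2*cos(y) - 6.64*sin(y)*cos(y) + 1.19*cos(y))/(0.76*sin(y)^3 + 3.32*sin(y)^2 - 1.19*sin(y) + 0.8)^2 - 1.33*cos(y)/(0.76*sin(y)^3 + 3.32*sin(y)^2 - 1.19*sin(y) + 0.8)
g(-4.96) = -0.56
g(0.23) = -1.34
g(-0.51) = -0.00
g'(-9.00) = 0.77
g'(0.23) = -1.01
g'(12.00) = -0.45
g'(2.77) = -0.79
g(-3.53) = -1.33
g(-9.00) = -0.06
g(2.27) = -0.77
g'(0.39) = 0.94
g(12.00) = 0.03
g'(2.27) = -0.79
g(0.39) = -1.33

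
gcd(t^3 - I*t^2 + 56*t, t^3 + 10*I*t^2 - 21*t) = t^2 + 7*I*t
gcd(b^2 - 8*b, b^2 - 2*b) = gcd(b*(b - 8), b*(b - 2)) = b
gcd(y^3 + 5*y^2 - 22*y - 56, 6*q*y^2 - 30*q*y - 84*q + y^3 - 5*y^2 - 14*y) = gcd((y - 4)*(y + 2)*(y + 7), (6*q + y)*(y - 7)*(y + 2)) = y + 2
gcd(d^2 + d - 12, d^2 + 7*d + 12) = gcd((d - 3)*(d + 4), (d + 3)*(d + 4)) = d + 4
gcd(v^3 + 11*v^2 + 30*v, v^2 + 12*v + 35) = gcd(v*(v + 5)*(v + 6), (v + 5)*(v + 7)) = v + 5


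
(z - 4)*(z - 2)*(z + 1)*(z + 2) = z^4 - 3*z^3 - 8*z^2 + 12*z + 16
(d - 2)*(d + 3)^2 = d^3 + 4*d^2 - 3*d - 18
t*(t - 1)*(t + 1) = t^3 - t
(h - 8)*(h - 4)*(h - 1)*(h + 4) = h^4 - 9*h^3 - 8*h^2 + 144*h - 128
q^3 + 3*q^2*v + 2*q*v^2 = q*(q + v)*(q + 2*v)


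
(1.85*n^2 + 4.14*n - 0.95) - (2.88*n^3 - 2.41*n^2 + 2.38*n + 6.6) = -2.88*n^3 + 4.26*n^2 + 1.76*n - 7.55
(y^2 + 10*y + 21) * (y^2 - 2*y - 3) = y^4 + 8*y^3 - 2*y^2 - 72*y - 63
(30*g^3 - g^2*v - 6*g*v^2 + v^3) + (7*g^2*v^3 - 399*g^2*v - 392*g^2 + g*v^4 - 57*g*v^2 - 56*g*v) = 30*g^3 + 7*g^2*v^3 - 400*g^2*v - 392*g^2 + g*v^4 - 63*g*v^2 - 56*g*v + v^3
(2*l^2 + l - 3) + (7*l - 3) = 2*l^2 + 8*l - 6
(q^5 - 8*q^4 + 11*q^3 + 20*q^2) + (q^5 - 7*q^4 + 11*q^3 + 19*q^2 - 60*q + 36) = 2*q^5 - 15*q^4 + 22*q^3 + 39*q^2 - 60*q + 36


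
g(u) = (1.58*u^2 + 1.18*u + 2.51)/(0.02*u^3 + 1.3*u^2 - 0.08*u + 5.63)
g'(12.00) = -0.02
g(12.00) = 1.08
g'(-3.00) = -0.15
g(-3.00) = 0.77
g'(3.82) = 0.02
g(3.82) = 1.18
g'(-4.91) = -0.09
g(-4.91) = 0.99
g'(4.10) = 0.01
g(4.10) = 1.19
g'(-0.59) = -0.01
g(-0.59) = 0.39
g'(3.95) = 0.02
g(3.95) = 1.19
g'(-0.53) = 0.01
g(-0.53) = 0.39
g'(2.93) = 0.07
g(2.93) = 1.14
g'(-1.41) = -0.18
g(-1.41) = 0.48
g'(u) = (3.16*u + 1.18)/(0.02*u^3 + 1.3*u^2 - 0.08*u + 5.63) + (-0.06*u^2 - 2.6*u + 0.08)*(1.58*u^2 + 1.18*u + 2.51)/(0.02*u^3 + 1.3*u^2 - 0.08*u + 5.63)^2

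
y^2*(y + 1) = y^3 + y^2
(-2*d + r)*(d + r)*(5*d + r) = -10*d^3 - 7*d^2*r + 4*d*r^2 + r^3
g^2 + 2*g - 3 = (g - 1)*(g + 3)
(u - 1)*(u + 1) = u^2 - 1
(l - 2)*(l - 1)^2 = l^3 - 4*l^2 + 5*l - 2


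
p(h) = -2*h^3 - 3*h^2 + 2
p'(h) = -6*h^2 - 6*h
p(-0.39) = 1.66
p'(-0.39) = 1.43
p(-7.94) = 814.00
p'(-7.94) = -330.62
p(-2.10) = 7.29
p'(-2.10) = -13.86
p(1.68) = -15.95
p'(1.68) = -27.01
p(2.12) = -30.54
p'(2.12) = -39.69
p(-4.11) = 90.18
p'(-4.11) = -76.69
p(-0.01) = 2.00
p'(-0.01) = 0.06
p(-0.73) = 1.18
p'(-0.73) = 1.18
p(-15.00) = 6077.00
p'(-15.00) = -1260.00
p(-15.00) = 6077.00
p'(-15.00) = -1260.00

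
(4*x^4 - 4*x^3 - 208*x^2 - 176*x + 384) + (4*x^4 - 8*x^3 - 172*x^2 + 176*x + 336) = 8*x^4 - 12*x^3 - 380*x^2 + 720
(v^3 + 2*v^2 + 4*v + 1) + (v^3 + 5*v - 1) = 2*v^3 + 2*v^2 + 9*v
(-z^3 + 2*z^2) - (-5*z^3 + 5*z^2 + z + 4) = 4*z^3 - 3*z^2 - z - 4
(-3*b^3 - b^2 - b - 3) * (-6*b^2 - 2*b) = 18*b^5 + 12*b^4 + 8*b^3 + 20*b^2 + 6*b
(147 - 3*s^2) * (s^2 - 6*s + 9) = -3*s^4 + 18*s^3 + 120*s^2 - 882*s + 1323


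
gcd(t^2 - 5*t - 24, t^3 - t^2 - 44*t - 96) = t^2 - 5*t - 24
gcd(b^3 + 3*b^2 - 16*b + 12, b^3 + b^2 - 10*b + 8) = b^2 - 3*b + 2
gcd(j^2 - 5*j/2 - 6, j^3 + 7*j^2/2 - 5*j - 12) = j + 3/2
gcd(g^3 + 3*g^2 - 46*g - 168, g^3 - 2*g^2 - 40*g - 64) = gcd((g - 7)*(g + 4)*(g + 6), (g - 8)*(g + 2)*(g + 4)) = g + 4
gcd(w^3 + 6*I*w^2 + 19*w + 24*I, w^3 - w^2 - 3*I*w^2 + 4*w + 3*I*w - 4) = w + I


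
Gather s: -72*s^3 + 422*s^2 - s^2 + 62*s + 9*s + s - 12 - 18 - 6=-72*s^3 + 421*s^2 + 72*s - 36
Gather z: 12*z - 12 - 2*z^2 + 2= -2*z^2 + 12*z - 10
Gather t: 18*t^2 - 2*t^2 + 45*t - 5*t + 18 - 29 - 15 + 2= 16*t^2 + 40*t - 24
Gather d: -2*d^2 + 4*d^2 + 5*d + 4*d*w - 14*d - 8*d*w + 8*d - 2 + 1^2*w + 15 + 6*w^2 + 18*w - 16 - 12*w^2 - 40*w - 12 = 2*d^2 + d*(-4*w - 1) - 6*w^2 - 21*w - 15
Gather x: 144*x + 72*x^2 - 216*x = 72*x^2 - 72*x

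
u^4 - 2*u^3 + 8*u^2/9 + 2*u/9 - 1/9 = (u - 1)^2*(u - 1/3)*(u + 1/3)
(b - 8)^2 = b^2 - 16*b + 64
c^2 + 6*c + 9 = (c + 3)^2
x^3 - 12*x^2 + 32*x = x*(x - 8)*(x - 4)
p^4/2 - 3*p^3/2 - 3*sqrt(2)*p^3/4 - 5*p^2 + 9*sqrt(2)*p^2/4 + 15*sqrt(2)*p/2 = p*(p/2 + 1)*(p - 5)*(p - 3*sqrt(2)/2)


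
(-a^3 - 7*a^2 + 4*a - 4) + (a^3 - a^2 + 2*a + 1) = -8*a^2 + 6*a - 3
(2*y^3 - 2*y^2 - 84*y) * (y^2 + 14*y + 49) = 2*y^5 + 26*y^4 - 14*y^3 - 1274*y^2 - 4116*y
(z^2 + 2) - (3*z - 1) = z^2 - 3*z + 3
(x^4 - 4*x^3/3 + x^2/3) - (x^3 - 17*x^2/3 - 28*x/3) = x^4 - 7*x^3/3 + 6*x^2 + 28*x/3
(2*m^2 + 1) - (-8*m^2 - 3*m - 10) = 10*m^2 + 3*m + 11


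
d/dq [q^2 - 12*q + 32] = 2*q - 12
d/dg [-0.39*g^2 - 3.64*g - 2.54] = -0.78*g - 3.64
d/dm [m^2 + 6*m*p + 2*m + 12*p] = 2*m + 6*p + 2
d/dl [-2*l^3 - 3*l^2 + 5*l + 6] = -6*l^2 - 6*l + 5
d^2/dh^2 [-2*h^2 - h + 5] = -4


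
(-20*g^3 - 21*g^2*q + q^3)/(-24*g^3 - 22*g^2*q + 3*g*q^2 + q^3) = (-20*g^2 - g*q + q^2)/(-24*g^2 + 2*g*q + q^2)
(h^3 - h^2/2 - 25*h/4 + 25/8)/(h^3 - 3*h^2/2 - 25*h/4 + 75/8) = (2*h - 1)/(2*h - 3)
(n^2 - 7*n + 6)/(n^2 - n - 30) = (n - 1)/(n + 5)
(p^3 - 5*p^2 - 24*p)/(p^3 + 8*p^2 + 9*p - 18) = p*(p - 8)/(p^2 + 5*p - 6)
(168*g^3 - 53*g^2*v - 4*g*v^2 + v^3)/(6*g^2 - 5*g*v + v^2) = (-56*g^2 - g*v + v^2)/(-2*g + v)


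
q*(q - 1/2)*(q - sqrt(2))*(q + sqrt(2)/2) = q^4 - sqrt(2)*q^3/2 - q^3/2 - q^2 + sqrt(2)*q^2/4 + q/2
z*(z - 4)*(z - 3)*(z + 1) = z^4 - 6*z^3 + 5*z^2 + 12*z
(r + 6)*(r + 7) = r^2 + 13*r + 42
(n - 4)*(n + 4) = n^2 - 16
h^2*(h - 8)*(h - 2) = h^4 - 10*h^3 + 16*h^2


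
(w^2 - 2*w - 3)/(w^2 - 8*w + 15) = (w + 1)/(w - 5)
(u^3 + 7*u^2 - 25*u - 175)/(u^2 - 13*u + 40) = (u^2 + 12*u + 35)/(u - 8)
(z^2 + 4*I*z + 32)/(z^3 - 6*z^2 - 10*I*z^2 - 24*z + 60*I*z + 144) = (z + 8*I)/(z^2 - 6*z*(1 + I) + 36*I)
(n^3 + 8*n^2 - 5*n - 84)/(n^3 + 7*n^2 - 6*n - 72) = (n + 7)/(n + 6)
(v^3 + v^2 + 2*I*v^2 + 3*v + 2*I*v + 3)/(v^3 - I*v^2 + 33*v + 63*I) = (v^2 + v*(1 - I) - I)/(v^2 - 4*I*v + 21)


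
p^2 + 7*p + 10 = (p + 2)*(p + 5)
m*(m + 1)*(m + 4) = m^3 + 5*m^2 + 4*m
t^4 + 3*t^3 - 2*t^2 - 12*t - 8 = (t - 2)*(t + 1)*(t + 2)^2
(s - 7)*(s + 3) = s^2 - 4*s - 21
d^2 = d^2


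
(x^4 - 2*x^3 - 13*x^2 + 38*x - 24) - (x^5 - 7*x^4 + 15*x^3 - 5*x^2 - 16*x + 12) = -x^5 + 8*x^4 - 17*x^3 - 8*x^2 + 54*x - 36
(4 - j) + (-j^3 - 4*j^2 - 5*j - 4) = -j^3 - 4*j^2 - 6*j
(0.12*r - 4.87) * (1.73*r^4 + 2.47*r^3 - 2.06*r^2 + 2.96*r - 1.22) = 0.2076*r^5 - 8.1287*r^4 - 12.2761*r^3 + 10.3874*r^2 - 14.5616*r + 5.9414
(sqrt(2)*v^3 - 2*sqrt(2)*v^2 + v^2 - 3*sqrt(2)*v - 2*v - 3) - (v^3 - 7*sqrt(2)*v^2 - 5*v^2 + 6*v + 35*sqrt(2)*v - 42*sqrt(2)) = -v^3 + sqrt(2)*v^3 + 6*v^2 + 5*sqrt(2)*v^2 - 38*sqrt(2)*v - 8*v - 3 + 42*sqrt(2)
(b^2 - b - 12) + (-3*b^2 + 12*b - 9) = -2*b^2 + 11*b - 21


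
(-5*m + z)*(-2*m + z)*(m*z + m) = 10*m^3*z + 10*m^3 - 7*m^2*z^2 - 7*m^2*z + m*z^3 + m*z^2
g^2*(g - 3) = g^3 - 3*g^2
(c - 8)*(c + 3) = c^2 - 5*c - 24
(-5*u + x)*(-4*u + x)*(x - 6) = 20*u^2*x - 120*u^2 - 9*u*x^2 + 54*u*x + x^3 - 6*x^2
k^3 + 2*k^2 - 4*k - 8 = (k - 2)*(k + 2)^2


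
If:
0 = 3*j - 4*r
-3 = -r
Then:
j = 4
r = 3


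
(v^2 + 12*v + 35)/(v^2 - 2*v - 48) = (v^2 + 12*v + 35)/(v^2 - 2*v - 48)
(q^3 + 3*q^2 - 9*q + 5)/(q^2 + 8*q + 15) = (q^2 - 2*q + 1)/(q + 3)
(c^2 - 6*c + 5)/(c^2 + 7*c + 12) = (c^2 - 6*c + 5)/(c^2 + 7*c + 12)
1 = 1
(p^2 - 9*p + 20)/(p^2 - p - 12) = (p - 5)/(p + 3)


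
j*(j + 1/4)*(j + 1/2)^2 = j^4 + 5*j^3/4 + j^2/2 + j/16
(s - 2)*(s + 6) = s^2 + 4*s - 12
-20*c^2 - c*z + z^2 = (-5*c + z)*(4*c + z)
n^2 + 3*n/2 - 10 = (n - 5/2)*(n + 4)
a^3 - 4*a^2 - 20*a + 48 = (a - 6)*(a - 2)*(a + 4)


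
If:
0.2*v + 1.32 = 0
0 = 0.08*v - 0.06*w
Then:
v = -6.60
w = -8.80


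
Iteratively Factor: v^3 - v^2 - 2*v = (v)*(v^2 - v - 2) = v*(v + 1)*(v - 2)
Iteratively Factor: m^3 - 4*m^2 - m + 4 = (m - 1)*(m^2 - 3*m - 4) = (m - 1)*(m + 1)*(m - 4)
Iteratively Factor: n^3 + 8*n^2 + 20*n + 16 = (n + 2)*(n^2 + 6*n + 8) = (n + 2)^2*(n + 4)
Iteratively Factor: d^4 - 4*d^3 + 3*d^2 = (d - 1)*(d^3 - 3*d^2) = d*(d - 1)*(d^2 - 3*d) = d*(d - 3)*(d - 1)*(d)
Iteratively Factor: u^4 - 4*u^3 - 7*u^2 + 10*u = (u - 5)*(u^3 + u^2 - 2*u) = u*(u - 5)*(u^2 + u - 2) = u*(u - 5)*(u - 1)*(u + 2)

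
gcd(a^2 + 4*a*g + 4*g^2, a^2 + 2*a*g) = a + 2*g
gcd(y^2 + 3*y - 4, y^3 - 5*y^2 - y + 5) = y - 1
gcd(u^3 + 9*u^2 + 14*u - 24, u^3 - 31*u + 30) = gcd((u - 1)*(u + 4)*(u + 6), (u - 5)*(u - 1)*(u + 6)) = u^2 + 5*u - 6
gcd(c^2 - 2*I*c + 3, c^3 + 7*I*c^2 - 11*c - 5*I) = c + I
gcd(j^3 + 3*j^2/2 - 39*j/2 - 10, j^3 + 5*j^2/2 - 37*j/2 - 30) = j^2 + j - 20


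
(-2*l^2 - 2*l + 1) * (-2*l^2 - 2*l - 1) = 4*l^4 + 8*l^3 + 4*l^2 - 1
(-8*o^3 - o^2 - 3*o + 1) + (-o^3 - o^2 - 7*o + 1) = -9*o^3 - 2*o^2 - 10*o + 2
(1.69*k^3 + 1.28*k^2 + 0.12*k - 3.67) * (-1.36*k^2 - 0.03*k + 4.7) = -2.2984*k^5 - 1.7915*k^4 + 7.7414*k^3 + 11.0036*k^2 + 0.6741*k - 17.249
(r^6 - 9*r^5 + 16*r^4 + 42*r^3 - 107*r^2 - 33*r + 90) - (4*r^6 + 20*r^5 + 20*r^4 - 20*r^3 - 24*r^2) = -3*r^6 - 29*r^5 - 4*r^4 + 62*r^3 - 83*r^2 - 33*r + 90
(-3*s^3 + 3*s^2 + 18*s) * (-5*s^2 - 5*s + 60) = 15*s^5 - 285*s^3 + 90*s^2 + 1080*s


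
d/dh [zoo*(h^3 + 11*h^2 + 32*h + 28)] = zoo*(h^2 + h + 1)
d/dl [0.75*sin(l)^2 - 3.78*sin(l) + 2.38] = (1.5*sin(l) - 3.78)*cos(l)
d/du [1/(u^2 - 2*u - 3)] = 2*(1 - u)/(-u^2 + 2*u + 3)^2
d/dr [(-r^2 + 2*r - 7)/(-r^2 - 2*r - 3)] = 4*(r^2 - 2*r - 5)/(r^4 + 4*r^3 + 10*r^2 + 12*r + 9)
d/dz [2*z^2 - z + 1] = 4*z - 1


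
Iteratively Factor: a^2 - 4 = (a - 2)*(a + 2)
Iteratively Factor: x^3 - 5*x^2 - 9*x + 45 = (x - 3)*(x^2 - 2*x - 15) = (x - 3)*(x + 3)*(x - 5)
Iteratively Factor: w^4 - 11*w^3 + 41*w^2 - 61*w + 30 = (w - 5)*(w^3 - 6*w^2 + 11*w - 6) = (w - 5)*(w - 1)*(w^2 - 5*w + 6) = (w - 5)*(w - 2)*(w - 1)*(w - 3)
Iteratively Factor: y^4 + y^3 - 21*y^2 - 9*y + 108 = (y + 4)*(y^3 - 3*y^2 - 9*y + 27) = (y + 3)*(y + 4)*(y^2 - 6*y + 9) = (y - 3)*(y + 3)*(y + 4)*(y - 3)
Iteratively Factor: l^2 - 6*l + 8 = (l - 2)*(l - 4)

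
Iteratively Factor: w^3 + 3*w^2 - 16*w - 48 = (w + 3)*(w^2 - 16) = (w + 3)*(w + 4)*(w - 4)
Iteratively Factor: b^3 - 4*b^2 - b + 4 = (b - 1)*(b^2 - 3*b - 4) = (b - 4)*(b - 1)*(b + 1)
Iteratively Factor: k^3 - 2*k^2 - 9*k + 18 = (k - 3)*(k^2 + k - 6) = (k - 3)*(k - 2)*(k + 3)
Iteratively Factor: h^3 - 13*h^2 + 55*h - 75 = (h - 3)*(h^2 - 10*h + 25) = (h - 5)*(h - 3)*(h - 5)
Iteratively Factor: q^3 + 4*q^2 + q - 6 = (q - 1)*(q^2 + 5*q + 6) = (q - 1)*(q + 2)*(q + 3)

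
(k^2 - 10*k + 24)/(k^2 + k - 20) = (k - 6)/(k + 5)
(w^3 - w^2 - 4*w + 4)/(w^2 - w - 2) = (w^2 + w - 2)/(w + 1)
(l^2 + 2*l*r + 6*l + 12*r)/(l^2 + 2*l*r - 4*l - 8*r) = (l + 6)/(l - 4)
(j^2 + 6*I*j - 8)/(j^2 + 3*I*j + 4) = (j + 2*I)/(j - I)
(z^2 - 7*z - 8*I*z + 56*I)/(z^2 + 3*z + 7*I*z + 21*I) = (z^2 - z*(7 + 8*I) + 56*I)/(z^2 + z*(3 + 7*I) + 21*I)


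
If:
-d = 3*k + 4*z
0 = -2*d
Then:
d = 0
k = -4*z/3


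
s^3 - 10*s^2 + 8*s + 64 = (s - 8)*(s - 4)*(s + 2)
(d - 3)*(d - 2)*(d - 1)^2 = d^4 - 7*d^3 + 17*d^2 - 17*d + 6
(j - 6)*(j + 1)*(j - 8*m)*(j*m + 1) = j^4*m - 8*j^3*m^2 - 5*j^3*m + j^3 + 40*j^2*m^2 - 14*j^2*m - 5*j^2 + 48*j*m^2 + 40*j*m - 6*j + 48*m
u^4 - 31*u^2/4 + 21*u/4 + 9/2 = (u - 2)*(u - 3/2)*(u + 1/2)*(u + 3)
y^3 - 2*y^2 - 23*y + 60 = (y - 4)*(y - 3)*(y + 5)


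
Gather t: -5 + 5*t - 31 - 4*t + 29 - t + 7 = 0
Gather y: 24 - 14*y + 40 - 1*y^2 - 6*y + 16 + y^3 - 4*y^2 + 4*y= y^3 - 5*y^2 - 16*y + 80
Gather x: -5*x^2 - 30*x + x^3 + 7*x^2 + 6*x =x^3 + 2*x^2 - 24*x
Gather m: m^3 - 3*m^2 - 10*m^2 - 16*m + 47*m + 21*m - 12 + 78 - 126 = m^3 - 13*m^2 + 52*m - 60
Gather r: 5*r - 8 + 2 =5*r - 6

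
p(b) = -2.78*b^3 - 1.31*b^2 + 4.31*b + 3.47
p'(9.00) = -694.81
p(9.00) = -2090.47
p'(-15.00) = -1832.89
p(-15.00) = 9026.57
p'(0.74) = -2.20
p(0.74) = 4.82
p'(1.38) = -15.19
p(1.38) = -0.38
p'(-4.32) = -140.02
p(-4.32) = 184.53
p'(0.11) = 3.92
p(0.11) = 3.92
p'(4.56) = -181.06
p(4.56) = -267.71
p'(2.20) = -41.82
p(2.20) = -22.99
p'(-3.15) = -70.19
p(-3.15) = 63.79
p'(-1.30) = -6.38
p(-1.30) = 1.76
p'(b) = -8.34*b^2 - 2.62*b + 4.31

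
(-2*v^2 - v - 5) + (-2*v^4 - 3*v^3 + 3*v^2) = -2*v^4 - 3*v^3 + v^2 - v - 5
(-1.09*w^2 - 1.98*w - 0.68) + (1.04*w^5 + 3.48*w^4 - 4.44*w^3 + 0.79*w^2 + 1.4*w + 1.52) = 1.04*w^5 + 3.48*w^4 - 4.44*w^3 - 0.3*w^2 - 0.58*w + 0.84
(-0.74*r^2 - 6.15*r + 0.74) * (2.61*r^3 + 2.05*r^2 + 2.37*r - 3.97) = -1.9314*r^5 - 17.5685*r^4 - 12.4299*r^3 - 10.1207*r^2 + 26.1693*r - 2.9378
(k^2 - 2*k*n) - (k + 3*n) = k^2 - 2*k*n - k - 3*n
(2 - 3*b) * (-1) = 3*b - 2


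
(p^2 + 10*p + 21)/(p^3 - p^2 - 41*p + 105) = (p + 3)/(p^2 - 8*p + 15)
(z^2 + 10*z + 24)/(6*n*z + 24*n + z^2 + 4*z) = (z + 6)/(6*n + z)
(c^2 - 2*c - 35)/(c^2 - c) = (c^2 - 2*c - 35)/(c*(c - 1))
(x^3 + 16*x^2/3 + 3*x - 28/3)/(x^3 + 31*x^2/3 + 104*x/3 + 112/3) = (x - 1)/(x + 4)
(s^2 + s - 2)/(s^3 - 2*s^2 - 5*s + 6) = 1/(s - 3)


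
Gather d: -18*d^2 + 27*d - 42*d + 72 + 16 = -18*d^2 - 15*d + 88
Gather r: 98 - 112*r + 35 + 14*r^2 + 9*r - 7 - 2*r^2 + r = 12*r^2 - 102*r + 126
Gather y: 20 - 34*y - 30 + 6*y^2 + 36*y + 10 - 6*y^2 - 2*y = 0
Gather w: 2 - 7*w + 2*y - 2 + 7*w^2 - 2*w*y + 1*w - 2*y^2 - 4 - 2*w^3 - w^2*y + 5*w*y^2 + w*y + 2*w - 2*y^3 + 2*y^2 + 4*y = -2*w^3 + w^2*(7 - y) + w*(5*y^2 - y - 4) - 2*y^3 + 6*y - 4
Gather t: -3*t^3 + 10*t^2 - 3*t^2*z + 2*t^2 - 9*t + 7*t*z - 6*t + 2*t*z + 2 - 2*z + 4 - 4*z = -3*t^3 + t^2*(12 - 3*z) + t*(9*z - 15) - 6*z + 6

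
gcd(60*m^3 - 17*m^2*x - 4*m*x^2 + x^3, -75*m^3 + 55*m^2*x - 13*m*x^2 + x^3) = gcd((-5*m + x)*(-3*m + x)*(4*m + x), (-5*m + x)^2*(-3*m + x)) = 15*m^2 - 8*m*x + x^2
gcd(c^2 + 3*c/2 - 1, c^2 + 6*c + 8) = c + 2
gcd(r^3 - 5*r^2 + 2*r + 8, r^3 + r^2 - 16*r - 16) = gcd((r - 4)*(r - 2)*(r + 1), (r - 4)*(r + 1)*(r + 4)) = r^2 - 3*r - 4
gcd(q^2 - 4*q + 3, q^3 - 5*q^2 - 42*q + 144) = q - 3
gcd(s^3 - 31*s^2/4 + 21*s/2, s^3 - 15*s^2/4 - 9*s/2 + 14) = s - 7/4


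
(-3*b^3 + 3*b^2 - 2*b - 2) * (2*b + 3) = -6*b^4 - 3*b^3 + 5*b^2 - 10*b - 6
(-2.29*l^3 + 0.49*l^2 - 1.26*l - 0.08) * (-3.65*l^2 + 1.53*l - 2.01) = 8.3585*l^5 - 5.2922*l^4 + 9.9516*l^3 - 2.6207*l^2 + 2.4102*l + 0.1608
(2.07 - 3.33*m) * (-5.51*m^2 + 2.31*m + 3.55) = 18.3483*m^3 - 19.098*m^2 - 7.0398*m + 7.3485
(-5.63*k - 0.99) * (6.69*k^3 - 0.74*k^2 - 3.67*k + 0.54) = -37.6647*k^4 - 2.4569*k^3 + 21.3947*k^2 + 0.5931*k - 0.5346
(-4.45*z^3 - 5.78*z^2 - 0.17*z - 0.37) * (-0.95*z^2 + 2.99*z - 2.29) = 4.2275*z^5 - 7.8145*z^4 - 6.9302*z^3 + 13.0794*z^2 - 0.717*z + 0.8473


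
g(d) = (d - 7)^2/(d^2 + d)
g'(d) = (-2*d - 1)*(d - 7)^2/(d^2 + d)^2 + (2*d - 14)/(d^2 + d)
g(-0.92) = -852.26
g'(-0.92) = 9942.11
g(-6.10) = 5.52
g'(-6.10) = 1.14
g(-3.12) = 15.48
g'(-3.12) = 9.21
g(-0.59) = -238.15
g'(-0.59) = 239.96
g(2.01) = 4.12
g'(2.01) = -5.06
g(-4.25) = 9.16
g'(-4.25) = 3.35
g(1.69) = 6.20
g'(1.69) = -8.31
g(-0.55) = -230.31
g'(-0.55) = 154.07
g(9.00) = 0.04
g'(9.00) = 0.04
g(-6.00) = 5.63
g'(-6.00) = 1.20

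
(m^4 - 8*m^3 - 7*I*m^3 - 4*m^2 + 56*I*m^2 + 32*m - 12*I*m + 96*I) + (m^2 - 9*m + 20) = m^4 - 8*m^3 - 7*I*m^3 - 3*m^2 + 56*I*m^2 + 23*m - 12*I*m + 20 + 96*I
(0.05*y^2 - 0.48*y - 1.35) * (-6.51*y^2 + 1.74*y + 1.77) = -0.3255*y^4 + 3.2118*y^3 + 8.0418*y^2 - 3.1986*y - 2.3895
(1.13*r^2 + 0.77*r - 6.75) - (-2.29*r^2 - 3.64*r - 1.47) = 3.42*r^2 + 4.41*r - 5.28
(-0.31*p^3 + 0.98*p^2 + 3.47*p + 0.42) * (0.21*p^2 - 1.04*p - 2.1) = -0.0651*p^5 + 0.5282*p^4 + 0.3605*p^3 - 5.5786*p^2 - 7.7238*p - 0.882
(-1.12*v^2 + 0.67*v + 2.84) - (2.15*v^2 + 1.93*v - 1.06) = -3.27*v^2 - 1.26*v + 3.9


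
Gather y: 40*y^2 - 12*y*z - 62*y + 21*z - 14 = 40*y^2 + y*(-12*z - 62) + 21*z - 14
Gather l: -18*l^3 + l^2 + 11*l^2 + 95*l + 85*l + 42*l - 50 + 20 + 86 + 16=-18*l^3 + 12*l^2 + 222*l + 72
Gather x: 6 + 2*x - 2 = 2*x + 4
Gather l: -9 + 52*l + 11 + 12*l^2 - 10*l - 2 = 12*l^2 + 42*l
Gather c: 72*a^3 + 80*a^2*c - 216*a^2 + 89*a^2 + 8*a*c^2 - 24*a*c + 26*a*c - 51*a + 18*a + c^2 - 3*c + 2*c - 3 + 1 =72*a^3 - 127*a^2 - 33*a + c^2*(8*a + 1) + c*(80*a^2 + 2*a - 1) - 2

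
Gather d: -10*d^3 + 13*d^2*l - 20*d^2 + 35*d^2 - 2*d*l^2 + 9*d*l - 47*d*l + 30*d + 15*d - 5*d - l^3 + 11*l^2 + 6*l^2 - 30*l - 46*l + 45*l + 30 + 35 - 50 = -10*d^3 + d^2*(13*l + 15) + d*(-2*l^2 - 38*l + 40) - l^3 + 17*l^2 - 31*l + 15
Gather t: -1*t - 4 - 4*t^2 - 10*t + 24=-4*t^2 - 11*t + 20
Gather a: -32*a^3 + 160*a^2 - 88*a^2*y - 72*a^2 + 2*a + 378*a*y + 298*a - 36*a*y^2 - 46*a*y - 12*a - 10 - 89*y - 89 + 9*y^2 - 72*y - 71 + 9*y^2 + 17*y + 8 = -32*a^3 + a^2*(88 - 88*y) + a*(-36*y^2 + 332*y + 288) + 18*y^2 - 144*y - 162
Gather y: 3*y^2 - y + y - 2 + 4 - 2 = 3*y^2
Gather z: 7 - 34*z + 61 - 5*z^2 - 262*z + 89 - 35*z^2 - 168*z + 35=-40*z^2 - 464*z + 192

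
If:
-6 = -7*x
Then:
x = 6/7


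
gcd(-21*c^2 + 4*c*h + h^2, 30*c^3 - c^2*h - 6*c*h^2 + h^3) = 3*c - h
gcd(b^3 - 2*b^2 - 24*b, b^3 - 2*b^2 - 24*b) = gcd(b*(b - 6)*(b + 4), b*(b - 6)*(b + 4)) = b^3 - 2*b^2 - 24*b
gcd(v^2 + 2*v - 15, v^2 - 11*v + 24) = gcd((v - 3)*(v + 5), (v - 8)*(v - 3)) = v - 3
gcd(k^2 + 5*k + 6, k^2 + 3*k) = k + 3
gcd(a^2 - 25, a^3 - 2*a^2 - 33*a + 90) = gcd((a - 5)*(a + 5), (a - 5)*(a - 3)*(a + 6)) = a - 5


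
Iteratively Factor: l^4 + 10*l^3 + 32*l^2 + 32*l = (l + 4)*(l^3 + 6*l^2 + 8*l) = l*(l + 4)*(l^2 + 6*l + 8) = l*(l + 2)*(l + 4)*(l + 4)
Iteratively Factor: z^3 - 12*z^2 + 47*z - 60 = (z - 4)*(z^2 - 8*z + 15) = (z - 5)*(z - 4)*(z - 3)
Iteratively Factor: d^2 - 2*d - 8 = (d - 4)*(d + 2)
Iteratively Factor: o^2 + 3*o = (o + 3)*(o)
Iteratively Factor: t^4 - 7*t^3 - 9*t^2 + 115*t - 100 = (t - 5)*(t^3 - 2*t^2 - 19*t + 20) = (t - 5)*(t + 4)*(t^2 - 6*t + 5) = (t - 5)*(t - 1)*(t + 4)*(t - 5)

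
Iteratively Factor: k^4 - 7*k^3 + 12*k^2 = (k)*(k^3 - 7*k^2 + 12*k) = k^2*(k^2 - 7*k + 12) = k^2*(k - 3)*(k - 4)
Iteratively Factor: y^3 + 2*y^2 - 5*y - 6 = (y + 3)*(y^2 - y - 2) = (y + 1)*(y + 3)*(y - 2)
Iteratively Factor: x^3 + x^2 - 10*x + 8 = (x - 1)*(x^2 + 2*x - 8) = (x - 1)*(x + 4)*(x - 2)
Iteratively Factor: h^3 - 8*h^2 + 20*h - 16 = (h - 4)*(h^2 - 4*h + 4) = (h - 4)*(h - 2)*(h - 2)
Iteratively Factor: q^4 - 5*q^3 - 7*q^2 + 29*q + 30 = (q + 2)*(q^3 - 7*q^2 + 7*q + 15) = (q - 5)*(q + 2)*(q^2 - 2*q - 3) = (q - 5)*(q - 3)*(q + 2)*(q + 1)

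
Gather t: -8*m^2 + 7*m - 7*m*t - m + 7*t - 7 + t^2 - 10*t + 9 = -8*m^2 + 6*m + t^2 + t*(-7*m - 3) + 2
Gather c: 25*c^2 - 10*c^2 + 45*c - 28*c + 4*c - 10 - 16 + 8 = 15*c^2 + 21*c - 18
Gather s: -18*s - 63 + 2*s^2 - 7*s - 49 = 2*s^2 - 25*s - 112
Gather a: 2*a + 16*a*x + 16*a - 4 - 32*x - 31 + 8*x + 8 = a*(16*x + 18) - 24*x - 27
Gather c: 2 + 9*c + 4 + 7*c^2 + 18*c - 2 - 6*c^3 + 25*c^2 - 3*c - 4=-6*c^3 + 32*c^2 + 24*c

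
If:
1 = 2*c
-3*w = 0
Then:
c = 1/2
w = 0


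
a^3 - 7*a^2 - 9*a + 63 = (a - 7)*(a - 3)*(a + 3)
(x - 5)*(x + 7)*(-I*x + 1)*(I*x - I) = x^4 + x^3 + I*x^3 - 37*x^2 + I*x^2 + 35*x - 37*I*x + 35*I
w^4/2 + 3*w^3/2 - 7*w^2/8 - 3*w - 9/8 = (w/2 + 1/2)*(w - 3/2)*(w + 1/2)*(w + 3)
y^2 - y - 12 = (y - 4)*(y + 3)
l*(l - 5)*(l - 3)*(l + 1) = l^4 - 7*l^3 + 7*l^2 + 15*l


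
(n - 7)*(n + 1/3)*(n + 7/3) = n^3 - 13*n^2/3 - 161*n/9 - 49/9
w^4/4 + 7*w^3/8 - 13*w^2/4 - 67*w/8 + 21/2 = (w/4 + 1)*(w - 3)*(w - 1)*(w + 7/2)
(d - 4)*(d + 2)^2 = d^3 - 12*d - 16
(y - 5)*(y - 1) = y^2 - 6*y + 5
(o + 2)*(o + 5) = o^2 + 7*o + 10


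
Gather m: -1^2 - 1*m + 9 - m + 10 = 18 - 2*m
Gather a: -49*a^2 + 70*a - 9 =-49*a^2 + 70*a - 9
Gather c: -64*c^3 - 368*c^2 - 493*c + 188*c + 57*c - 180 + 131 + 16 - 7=-64*c^3 - 368*c^2 - 248*c - 40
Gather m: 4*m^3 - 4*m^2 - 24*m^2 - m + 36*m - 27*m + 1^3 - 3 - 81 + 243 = 4*m^3 - 28*m^2 + 8*m + 160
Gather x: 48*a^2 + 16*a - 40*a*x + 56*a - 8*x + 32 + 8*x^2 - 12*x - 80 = 48*a^2 + 72*a + 8*x^2 + x*(-40*a - 20) - 48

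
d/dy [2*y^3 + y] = 6*y^2 + 1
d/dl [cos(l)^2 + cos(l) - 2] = -sin(l) - sin(2*l)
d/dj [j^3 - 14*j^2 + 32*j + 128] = 3*j^2 - 28*j + 32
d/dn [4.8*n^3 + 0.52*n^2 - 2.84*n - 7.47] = 14.4*n^2 + 1.04*n - 2.84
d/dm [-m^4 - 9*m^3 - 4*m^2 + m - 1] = -4*m^3 - 27*m^2 - 8*m + 1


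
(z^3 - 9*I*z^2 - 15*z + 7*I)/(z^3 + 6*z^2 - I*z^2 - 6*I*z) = (z^2 - 8*I*z - 7)/(z*(z + 6))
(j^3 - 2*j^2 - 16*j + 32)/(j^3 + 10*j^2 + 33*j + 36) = (j^2 - 6*j + 8)/(j^2 + 6*j + 9)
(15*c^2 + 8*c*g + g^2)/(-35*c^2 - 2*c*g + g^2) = (-3*c - g)/(7*c - g)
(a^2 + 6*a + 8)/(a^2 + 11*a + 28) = (a + 2)/(a + 7)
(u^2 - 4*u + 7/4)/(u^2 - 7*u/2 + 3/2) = (u - 7/2)/(u - 3)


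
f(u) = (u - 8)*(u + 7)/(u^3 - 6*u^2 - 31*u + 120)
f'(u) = (u - 8)*(u + 7)*(-3*u^2 + 12*u + 31)/(u^3 - 6*u^2 - 31*u + 120)^2 + (u - 8)/(u^3 - 6*u^2 - 31*u + 120) + (u + 7)/(u^3 - 6*u^2 - 31*u + 120)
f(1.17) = -0.72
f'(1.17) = -0.37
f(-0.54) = -0.41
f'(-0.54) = -0.09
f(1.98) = -1.26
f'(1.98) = -1.20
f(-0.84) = -0.39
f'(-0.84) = -0.07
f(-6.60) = 0.03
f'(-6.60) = 0.08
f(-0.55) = -0.41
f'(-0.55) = -0.09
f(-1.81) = -0.34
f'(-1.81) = -0.03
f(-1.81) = -0.34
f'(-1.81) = -0.03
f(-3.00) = -0.33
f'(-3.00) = 0.03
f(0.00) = -0.47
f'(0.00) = -0.13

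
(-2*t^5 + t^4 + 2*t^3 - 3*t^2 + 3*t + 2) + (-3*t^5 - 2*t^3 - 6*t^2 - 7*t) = -5*t^5 + t^4 - 9*t^2 - 4*t + 2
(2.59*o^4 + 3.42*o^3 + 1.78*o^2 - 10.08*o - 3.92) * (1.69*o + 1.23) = 4.3771*o^5 + 8.9655*o^4 + 7.2148*o^3 - 14.8458*o^2 - 19.0232*o - 4.8216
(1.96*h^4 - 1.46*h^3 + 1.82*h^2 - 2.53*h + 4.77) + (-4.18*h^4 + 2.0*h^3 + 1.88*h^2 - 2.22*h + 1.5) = -2.22*h^4 + 0.54*h^3 + 3.7*h^2 - 4.75*h + 6.27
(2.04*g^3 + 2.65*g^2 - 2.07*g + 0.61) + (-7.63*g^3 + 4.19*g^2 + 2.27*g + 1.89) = -5.59*g^3 + 6.84*g^2 + 0.2*g + 2.5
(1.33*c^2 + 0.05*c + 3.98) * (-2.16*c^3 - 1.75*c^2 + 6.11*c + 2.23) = -2.8728*c^5 - 2.4355*c^4 - 0.557999999999999*c^3 - 3.6936*c^2 + 24.4293*c + 8.8754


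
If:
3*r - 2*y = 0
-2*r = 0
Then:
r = 0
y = 0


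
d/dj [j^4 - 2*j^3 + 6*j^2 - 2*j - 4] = 4*j^3 - 6*j^2 + 12*j - 2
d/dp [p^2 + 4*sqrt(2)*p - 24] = 2*p + 4*sqrt(2)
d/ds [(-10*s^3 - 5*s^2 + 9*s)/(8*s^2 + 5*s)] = (-80*s^2 - 100*s - 97)/(64*s^2 + 80*s + 25)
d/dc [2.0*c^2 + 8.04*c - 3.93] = 4.0*c + 8.04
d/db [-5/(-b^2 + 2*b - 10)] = 10*(1 - b)/(b^2 - 2*b + 10)^2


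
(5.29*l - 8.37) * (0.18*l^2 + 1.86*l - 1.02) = 0.9522*l^3 + 8.3328*l^2 - 20.964*l + 8.5374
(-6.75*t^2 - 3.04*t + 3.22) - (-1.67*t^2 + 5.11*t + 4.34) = -5.08*t^2 - 8.15*t - 1.12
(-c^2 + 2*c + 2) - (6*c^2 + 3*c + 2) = -7*c^2 - c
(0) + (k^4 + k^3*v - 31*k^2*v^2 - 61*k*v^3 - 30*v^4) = k^4 + k^3*v - 31*k^2*v^2 - 61*k*v^3 - 30*v^4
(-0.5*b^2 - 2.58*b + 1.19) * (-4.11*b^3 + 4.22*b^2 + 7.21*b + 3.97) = 2.055*b^5 + 8.4938*b^4 - 19.3835*b^3 - 15.565*b^2 - 1.6627*b + 4.7243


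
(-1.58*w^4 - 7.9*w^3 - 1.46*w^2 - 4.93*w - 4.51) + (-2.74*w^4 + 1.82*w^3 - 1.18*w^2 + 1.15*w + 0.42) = -4.32*w^4 - 6.08*w^3 - 2.64*w^2 - 3.78*w - 4.09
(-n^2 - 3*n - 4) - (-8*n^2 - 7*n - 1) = 7*n^2 + 4*n - 3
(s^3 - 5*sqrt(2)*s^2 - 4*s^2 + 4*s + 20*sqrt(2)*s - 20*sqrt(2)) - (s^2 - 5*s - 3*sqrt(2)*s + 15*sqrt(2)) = s^3 - 5*sqrt(2)*s^2 - 5*s^2 + 9*s + 23*sqrt(2)*s - 35*sqrt(2)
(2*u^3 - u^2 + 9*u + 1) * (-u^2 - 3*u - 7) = -2*u^5 - 5*u^4 - 20*u^3 - 21*u^2 - 66*u - 7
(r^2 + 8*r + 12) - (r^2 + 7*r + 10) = r + 2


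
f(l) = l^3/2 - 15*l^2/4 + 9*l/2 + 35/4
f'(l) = 3*l^2/2 - 15*l/2 + 9/2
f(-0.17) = 7.87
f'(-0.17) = 5.82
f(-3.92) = -96.63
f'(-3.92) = 56.95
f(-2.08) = -21.33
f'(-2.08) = 26.59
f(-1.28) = -4.20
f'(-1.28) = 16.56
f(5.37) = 2.20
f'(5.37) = 7.48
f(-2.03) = -20.02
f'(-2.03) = 25.91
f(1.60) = 8.40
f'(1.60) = -3.66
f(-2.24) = -25.77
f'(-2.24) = 28.83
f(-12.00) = -1449.25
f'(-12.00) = 310.50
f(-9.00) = -700.00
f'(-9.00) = 193.50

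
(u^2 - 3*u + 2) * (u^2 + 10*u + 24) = u^4 + 7*u^3 - 4*u^2 - 52*u + 48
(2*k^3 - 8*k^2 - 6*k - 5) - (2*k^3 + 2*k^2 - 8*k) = -10*k^2 + 2*k - 5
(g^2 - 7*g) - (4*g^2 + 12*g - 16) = -3*g^2 - 19*g + 16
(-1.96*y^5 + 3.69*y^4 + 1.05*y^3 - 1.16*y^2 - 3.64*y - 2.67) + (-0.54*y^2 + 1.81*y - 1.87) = -1.96*y^5 + 3.69*y^4 + 1.05*y^3 - 1.7*y^2 - 1.83*y - 4.54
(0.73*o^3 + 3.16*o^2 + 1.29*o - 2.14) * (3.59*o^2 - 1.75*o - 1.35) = 2.6207*o^5 + 10.0669*o^4 - 1.8844*o^3 - 14.2061*o^2 + 2.0035*o + 2.889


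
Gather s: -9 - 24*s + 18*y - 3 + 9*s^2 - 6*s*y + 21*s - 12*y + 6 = 9*s^2 + s*(-6*y - 3) + 6*y - 6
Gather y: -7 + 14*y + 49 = 14*y + 42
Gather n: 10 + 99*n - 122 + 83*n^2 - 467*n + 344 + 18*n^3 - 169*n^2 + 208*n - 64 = 18*n^3 - 86*n^2 - 160*n + 168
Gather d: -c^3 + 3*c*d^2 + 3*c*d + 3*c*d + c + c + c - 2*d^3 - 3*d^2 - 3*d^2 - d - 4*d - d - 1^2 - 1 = -c^3 + 3*c - 2*d^3 + d^2*(3*c - 6) + d*(6*c - 6) - 2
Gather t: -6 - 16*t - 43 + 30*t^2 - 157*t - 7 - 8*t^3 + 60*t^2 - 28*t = -8*t^3 + 90*t^2 - 201*t - 56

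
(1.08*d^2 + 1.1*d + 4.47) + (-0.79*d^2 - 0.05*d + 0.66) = 0.29*d^2 + 1.05*d + 5.13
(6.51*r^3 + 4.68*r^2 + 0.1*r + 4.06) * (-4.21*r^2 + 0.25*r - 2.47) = -27.4071*r^5 - 18.0753*r^4 - 15.3307*r^3 - 28.6272*r^2 + 0.768*r - 10.0282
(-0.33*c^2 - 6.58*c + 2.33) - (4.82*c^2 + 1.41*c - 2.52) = -5.15*c^2 - 7.99*c + 4.85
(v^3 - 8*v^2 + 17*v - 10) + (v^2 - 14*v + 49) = v^3 - 7*v^2 + 3*v + 39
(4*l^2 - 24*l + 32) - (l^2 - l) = 3*l^2 - 23*l + 32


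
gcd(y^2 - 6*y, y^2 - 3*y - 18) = y - 6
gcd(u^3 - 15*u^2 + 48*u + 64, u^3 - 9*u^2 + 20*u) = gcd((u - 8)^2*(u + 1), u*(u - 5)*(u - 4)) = 1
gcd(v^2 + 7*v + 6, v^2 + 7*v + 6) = v^2 + 7*v + 6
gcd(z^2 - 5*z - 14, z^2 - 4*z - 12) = z + 2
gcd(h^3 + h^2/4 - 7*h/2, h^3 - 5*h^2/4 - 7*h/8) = h^2 - 7*h/4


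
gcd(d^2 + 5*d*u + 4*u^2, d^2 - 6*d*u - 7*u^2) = d + u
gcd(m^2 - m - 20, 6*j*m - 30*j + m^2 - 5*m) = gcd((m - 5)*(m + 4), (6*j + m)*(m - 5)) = m - 5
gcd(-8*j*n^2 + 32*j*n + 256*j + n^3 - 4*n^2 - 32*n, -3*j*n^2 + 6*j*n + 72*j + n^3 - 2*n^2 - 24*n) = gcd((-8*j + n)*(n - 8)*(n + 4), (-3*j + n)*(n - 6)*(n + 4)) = n + 4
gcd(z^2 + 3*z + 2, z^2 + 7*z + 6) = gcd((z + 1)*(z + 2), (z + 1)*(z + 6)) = z + 1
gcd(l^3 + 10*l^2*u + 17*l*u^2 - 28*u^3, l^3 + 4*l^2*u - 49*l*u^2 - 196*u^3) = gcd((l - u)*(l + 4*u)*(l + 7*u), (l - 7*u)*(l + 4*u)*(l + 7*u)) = l^2 + 11*l*u + 28*u^2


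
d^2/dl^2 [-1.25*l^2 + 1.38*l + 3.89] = -2.50000000000000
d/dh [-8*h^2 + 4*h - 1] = 4 - 16*h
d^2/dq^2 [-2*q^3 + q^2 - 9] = 2 - 12*q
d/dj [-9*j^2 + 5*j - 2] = 5 - 18*j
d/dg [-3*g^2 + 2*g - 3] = 2 - 6*g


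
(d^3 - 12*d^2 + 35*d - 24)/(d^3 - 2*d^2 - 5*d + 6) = (d - 8)/(d + 2)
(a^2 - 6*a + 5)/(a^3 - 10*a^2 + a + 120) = (a - 1)/(a^2 - 5*a - 24)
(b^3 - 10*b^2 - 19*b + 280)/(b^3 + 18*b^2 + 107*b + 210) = (b^2 - 15*b + 56)/(b^2 + 13*b + 42)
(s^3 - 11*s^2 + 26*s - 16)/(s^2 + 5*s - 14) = (s^2 - 9*s + 8)/(s + 7)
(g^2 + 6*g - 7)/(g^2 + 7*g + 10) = (g^2 + 6*g - 7)/(g^2 + 7*g + 10)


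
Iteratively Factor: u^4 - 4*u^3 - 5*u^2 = (u + 1)*(u^3 - 5*u^2) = u*(u + 1)*(u^2 - 5*u) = u^2*(u + 1)*(u - 5)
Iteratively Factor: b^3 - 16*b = (b - 4)*(b^2 + 4*b) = b*(b - 4)*(b + 4)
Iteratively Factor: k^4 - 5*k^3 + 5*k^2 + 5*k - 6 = (k - 3)*(k^3 - 2*k^2 - k + 2) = (k - 3)*(k - 1)*(k^2 - k - 2) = (k - 3)*(k - 1)*(k + 1)*(k - 2)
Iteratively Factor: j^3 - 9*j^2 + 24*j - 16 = (j - 1)*(j^2 - 8*j + 16) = (j - 4)*(j - 1)*(j - 4)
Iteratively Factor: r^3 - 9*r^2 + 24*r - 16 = (r - 4)*(r^2 - 5*r + 4) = (r - 4)^2*(r - 1)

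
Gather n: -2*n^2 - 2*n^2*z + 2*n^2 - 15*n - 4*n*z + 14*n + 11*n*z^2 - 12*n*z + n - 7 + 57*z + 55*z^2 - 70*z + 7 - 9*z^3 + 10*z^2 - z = -2*n^2*z + n*(11*z^2 - 16*z) - 9*z^3 + 65*z^2 - 14*z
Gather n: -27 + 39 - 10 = 2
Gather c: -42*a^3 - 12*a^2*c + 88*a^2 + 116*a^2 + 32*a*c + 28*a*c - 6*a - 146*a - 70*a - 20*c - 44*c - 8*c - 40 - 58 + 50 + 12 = -42*a^3 + 204*a^2 - 222*a + c*(-12*a^2 + 60*a - 72) - 36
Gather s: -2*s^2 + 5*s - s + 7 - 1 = -2*s^2 + 4*s + 6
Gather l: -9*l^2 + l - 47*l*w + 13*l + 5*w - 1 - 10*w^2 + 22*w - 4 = -9*l^2 + l*(14 - 47*w) - 10*w^2 + 27*w - 5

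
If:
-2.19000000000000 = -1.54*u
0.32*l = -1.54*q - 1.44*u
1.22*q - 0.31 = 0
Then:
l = -7.62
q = 0.25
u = 1.42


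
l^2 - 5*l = l*(l - 5)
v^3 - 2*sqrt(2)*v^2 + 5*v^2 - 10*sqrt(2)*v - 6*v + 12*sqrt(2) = (v - 1)*(v + 6)*(v - 2*sqrt(2))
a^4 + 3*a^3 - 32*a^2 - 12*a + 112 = (a - 4)*(a - 2)*(a + 2)*(a + 7)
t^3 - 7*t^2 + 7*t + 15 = (t - 5)*(t - 3)*(t + 1)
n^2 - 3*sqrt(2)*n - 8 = (n - 4*sqrt(2))*(n + sqrt(2))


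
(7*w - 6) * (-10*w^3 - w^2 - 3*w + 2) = -70*w^4 + 53*w^3 - 15*w^2 + 32*w - 12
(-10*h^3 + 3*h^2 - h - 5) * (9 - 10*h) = 100*h^4 - 120*h^3 + 37*h^2 + 41*h - 45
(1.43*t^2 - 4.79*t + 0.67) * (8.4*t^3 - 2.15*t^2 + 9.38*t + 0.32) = 12.012*t^5 - 43.3105*t^4 + 29.3399*t^3 - 45.9131*t^2 + 4.7518*t + 0.2144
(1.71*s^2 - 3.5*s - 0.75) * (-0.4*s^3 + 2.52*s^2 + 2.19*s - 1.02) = -0.684*s^5 + 5.7092*s^4 - 4.7751*s^3 - 11.2992*s^2 + 1.9275*s + 0.765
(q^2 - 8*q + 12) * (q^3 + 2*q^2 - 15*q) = q^5 - 6*q^4 - 19*q^3 + 144*q^2 - 180*q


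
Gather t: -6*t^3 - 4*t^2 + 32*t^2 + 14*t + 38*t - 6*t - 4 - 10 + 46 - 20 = -6*t^3 + 28*t^2 + 46*t + 12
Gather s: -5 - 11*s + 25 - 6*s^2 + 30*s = -6*s^2 + 19*s + 20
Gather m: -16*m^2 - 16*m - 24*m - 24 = -16*m^2 - 40*m - 24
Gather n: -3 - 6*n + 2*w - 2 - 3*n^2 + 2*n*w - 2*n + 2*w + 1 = -3*n^2 + n*(2*w - 8) + 4*w - 4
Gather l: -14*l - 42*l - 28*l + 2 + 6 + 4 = 12 - 84*l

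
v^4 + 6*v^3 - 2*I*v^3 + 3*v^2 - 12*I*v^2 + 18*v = v*(v + 6)*(v - 3*I)*(v + I)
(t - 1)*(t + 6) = t^2 + 5*t - 6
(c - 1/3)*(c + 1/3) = c^2 - 1/9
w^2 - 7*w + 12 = (w - 4)*(w - 3)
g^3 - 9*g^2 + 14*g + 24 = (g - 6)*(g - 4)*(g + 1)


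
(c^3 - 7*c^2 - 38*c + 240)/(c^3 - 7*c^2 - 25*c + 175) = (c^2 - 2*c - 48)/(c^2 - 2*c - 35)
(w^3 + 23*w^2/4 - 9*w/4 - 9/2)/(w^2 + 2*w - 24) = (4*w^2 - w - 3)/(4*(w - 4))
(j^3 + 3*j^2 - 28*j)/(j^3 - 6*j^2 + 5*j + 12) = j*(j + 7)/(j^2 - 2*j - 3)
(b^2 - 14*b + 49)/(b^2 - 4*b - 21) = (b - 7)/(b + 3)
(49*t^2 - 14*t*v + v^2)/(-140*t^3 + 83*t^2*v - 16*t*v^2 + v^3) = (-7*t + v)/(20*t^2 - 9*t*v + v^2)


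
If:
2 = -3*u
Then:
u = -2/3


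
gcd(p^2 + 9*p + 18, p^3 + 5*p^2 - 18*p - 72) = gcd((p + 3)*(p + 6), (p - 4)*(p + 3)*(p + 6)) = p^2 + 9*p + 18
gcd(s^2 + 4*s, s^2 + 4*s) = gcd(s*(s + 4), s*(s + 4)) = s^2 + 4*s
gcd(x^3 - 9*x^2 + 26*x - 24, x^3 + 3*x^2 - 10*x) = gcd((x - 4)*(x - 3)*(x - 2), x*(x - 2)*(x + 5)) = x - 2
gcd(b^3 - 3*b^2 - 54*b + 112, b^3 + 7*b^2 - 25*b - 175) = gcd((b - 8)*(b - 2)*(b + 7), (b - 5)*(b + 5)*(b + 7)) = b + 7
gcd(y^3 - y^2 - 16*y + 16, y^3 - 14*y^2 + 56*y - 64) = y - 4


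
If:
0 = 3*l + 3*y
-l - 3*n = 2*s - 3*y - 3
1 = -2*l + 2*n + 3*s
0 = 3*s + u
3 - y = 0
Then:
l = -3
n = 11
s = -9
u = 27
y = 3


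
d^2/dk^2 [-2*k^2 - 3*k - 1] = -4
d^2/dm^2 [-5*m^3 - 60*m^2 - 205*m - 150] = -30*m - 120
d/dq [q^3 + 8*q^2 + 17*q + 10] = 3*q^2 + 16*q + 17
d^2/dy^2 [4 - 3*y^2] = -6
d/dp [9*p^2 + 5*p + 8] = 18*p + 5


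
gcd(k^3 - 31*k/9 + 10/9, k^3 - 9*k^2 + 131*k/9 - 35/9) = k^2 - 2*k + 5/9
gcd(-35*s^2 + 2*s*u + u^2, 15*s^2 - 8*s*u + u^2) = 5*s - u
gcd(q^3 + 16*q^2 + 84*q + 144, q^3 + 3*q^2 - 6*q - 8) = q + 4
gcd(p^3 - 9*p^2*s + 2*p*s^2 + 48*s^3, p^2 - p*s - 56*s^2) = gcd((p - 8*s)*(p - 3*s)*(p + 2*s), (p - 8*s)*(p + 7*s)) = p - 8*s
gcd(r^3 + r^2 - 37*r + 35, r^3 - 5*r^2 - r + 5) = r^2 - 6*r + 5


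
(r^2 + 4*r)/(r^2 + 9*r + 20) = r/(r + 5)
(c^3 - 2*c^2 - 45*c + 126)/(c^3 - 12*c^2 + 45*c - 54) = (c + 7)/(c - 3)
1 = 1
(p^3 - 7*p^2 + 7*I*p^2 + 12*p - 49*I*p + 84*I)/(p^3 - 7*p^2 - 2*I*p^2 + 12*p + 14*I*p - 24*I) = (p + 7*I)/(p - 2*I)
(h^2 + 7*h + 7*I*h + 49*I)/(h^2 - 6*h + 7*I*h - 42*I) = (h + 7)/(h - 6)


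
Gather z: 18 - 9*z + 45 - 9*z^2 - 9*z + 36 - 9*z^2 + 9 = -18*z^2 - 18*z + 108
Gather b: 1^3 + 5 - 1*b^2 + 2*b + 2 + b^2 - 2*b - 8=0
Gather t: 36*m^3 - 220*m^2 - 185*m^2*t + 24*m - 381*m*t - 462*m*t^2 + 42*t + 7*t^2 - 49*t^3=36*m^3 - 220*m^2 + 24*m - 49*t^3 + t^2*(7 - 462*m) + t*(-185*m^2 - 381*m + 42)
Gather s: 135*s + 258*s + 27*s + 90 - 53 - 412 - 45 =420*s - 420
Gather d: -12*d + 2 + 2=4 - 12*d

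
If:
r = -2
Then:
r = -2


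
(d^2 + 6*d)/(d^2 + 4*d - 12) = d/(d - 2)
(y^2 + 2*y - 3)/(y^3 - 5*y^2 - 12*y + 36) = (y - 1)/(y^2 - 8*y + 12)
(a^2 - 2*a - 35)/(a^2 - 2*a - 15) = (-a^2 + 2*a + 35)/(-a^2 + 2*a + 15)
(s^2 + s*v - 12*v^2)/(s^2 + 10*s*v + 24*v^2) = (s - 3*v)/(s + 6*v)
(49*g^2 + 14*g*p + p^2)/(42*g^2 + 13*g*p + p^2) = (7*g + p)/(6*g + p)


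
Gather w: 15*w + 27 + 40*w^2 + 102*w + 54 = 40*w^2 + 117*w + 81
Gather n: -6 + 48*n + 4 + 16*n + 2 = 64*n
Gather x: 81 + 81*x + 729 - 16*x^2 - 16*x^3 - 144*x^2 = -16*x^3 - 160*x^2 + 81*x + 810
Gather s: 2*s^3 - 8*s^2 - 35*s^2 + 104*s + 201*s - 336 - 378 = 2*s^3 - 43*s^2 + 305*s - 714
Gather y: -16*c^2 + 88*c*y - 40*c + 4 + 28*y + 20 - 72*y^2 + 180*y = -16*c^2 - 40*c - 72*y^2 + y*(88*c + 208) + 24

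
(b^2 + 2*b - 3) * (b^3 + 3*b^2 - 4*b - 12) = b^5 + 5*b^4 - b^3 - 29*b^2 - 12*b + 36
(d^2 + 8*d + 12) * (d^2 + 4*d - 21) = d^4 + 12*d^3 + 23*d^2 - 120*d - 252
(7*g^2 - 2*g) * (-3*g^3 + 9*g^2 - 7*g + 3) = -21*g^5 + 69*g^4 - 67*g^3 + 35*g^2 - 6*g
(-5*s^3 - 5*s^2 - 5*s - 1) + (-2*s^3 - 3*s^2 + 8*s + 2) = -7*s^3 - 8*s^2 + 3*s + 1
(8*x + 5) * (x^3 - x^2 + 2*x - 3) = 8*x^4 - 3*x^3 + 11*x^2 - 14*x - 15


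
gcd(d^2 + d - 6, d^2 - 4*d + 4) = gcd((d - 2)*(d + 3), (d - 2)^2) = d - 2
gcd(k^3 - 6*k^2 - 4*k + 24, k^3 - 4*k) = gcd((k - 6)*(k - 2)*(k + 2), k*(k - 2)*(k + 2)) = k^2 - 4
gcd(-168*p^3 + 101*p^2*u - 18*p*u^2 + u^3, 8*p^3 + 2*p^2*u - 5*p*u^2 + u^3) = 1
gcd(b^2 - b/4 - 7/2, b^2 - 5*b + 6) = b - 2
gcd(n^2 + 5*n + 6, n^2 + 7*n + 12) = n + 3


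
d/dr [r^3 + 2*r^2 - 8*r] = 3*r^2 + 4*r - 8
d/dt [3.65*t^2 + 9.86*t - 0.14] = 7.3*t + 9.86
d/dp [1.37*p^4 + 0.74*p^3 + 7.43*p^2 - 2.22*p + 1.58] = 5.48*p^3 + 2.22*p^2 + 14.86*p - 2.22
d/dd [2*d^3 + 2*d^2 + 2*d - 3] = 6*d^2 + 4*d + 2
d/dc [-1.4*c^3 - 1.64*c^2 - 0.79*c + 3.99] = -4.2*c^2 - 3.28*c - 0.79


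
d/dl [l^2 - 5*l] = 2*l - 5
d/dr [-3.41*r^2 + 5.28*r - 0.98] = 5.28 - 6.82*r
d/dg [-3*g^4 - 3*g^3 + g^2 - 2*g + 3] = -12*g^3 - 9*g^2 + 2*g - 2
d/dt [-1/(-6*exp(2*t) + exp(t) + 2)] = (1 - 12*exp(t))*exp(t)/(-6*exp(2*t) + exp(t) + 2)^2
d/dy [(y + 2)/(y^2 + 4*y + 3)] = (y^2 + 4*y - 2*(y + 2)^2 + 3)/(y^2 + 4*y + 3)^2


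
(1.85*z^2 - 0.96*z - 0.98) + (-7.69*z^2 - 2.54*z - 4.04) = -5.84*z^2 - 3.5*z - 5.02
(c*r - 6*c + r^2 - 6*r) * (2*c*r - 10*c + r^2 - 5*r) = 2*c^2*r^2 - 22*c^2*r + 60*c^2 + 3*c*r^3 - 33*c*r^2 + 90*c*r + r^4 - 11*r^3 + 30*r^2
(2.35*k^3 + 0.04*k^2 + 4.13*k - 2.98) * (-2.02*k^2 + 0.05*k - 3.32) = -4.747*k^5 + 0.0367*k^4 - 16.1426*k^3 + 6.0933*k^2 - 13.8606*k + 9.8936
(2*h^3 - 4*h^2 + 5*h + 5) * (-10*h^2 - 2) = -20*h^5 + 40*h^4 - 54*h^3 - 42*h^2 - 10*h - 10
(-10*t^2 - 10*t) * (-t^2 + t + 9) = 10*t^4 - 100*t^2 - 90*t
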